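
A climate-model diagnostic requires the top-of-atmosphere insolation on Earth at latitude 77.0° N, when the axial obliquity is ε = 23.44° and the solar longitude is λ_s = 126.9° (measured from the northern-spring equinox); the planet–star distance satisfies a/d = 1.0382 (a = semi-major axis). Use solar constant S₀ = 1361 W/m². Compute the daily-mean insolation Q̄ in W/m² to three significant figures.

Solar declination: sin δ = sin ε · sin λ_s = sin 23.44° × sin 126.9° = 0.31811, so δ = +18.548°.
cos H₀ = −tan(+77.0°) tan(+18.548°) = -1.4534 ≤ −1 ⇒ polar day, H₀ = π.
Bracket: H₀ sin φ sin δ + cos φ cos δ sin H₀ = 3.1416×0.97437×0.31811 + 0.22495×0.94806×0.00000 = 0.973760 + 0.000000 = 0.973760.
Inverse-square distance factor (a/d)² = 1.0382² = 1.077859.
Q̄ = (S₀/π) × 1.077859 × [bracket] = (1361/π) × 1.077859 × 0.973760 = 454.7 W/m².

Q̄ ≈ 455 W/m²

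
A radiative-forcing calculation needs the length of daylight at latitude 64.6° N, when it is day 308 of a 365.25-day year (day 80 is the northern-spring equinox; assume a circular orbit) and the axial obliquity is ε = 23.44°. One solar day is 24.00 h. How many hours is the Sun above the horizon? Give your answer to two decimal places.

6.95 h

Solar longitude: L_s = 360° × (308 − 80)/365.25 = 224.723°.
sin δ = sin 23.44° × sin 224.723° = -0.27991, so δ = -16.255°.
cos h₀ = −tan ϕ · tan δ = −tan(+64.6°) × tan(-16.255°) = 0.6140, so h₀ = 0.9096 rad = 52.12°.
Daylight = 2h₀/(2π) × 24.00 h = (0.9096/π) × 24.00 = 6.95 h.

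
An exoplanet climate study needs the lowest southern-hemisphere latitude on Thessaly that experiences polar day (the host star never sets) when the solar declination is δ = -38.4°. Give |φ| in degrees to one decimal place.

|φ| = 51.6°

Polar day requires cos H₀ = −tan φ tan δ ≤ −1, i.e. tan φ tan δ ≥ 1.
The boundary is |tan φ| · |tan δ| = 1, so |φ| = 90° − |δ| = 90° − 38.4° = 51.6° in the southern hemisphere.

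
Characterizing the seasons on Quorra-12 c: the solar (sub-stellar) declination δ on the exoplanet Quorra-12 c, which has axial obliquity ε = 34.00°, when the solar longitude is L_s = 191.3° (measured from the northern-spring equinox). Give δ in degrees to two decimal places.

sin δ = sin ε · sin L_s = sin 34.00° × sin 191.3° = -0.109572.
δ = arcsin(-0.109572) = -6.29°.

δ = -6.29°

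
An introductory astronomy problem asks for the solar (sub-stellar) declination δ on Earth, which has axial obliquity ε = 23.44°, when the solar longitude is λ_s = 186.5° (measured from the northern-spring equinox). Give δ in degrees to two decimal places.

δ = -2.58°

sin δ = sin ε · sin λ_s = sin 23.44° × sin 186.5° = -0.045031.
δ = arcsin(-0.045031) = -2.58°.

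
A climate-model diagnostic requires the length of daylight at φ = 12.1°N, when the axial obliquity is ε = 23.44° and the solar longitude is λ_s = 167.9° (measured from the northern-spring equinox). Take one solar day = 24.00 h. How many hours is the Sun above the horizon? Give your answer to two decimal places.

12.14 h

Solar declination: sin δ = sin ε · sin λ_s = sin 23.44° × sin 167.9° = 0.08338, so δ = +4.783°.
cos H₀ = −tan φ · tan δ = −tan(+12.1°) × tan(+4.783°) = -0.0179, so H₀ = 1.5887 rad = 91.03°.
Daylight = 2H₀/(2π) × 24.00 h = (1.5887/π) × 24.00 = 12.14 h.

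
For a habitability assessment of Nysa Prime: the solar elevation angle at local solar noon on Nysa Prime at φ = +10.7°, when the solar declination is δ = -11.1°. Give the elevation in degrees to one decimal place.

At local noon the hour angle is zero, so the zenith angle equals |φ − δ| = |+10.7° − (-11.100°)| = 21.800°.
Elevation = 90° − 21.800° = 68.2°.

68.2°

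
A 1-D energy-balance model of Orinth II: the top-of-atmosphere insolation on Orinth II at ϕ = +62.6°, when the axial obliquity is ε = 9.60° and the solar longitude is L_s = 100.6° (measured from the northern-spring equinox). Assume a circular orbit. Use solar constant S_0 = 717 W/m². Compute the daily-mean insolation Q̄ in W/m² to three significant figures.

Q̄ ≈ 161 W/m²

Solar declination: sin δ = sin ε · sin L_s = sin 9.60° × sin 100.6° = 0.16392, so δ = +9.435°.
cos h₀ = −tan(+62.6°) tan(+9.435°) = -0.3206, h₀ = 1.8971 rad.
Bracket: h₀ sin ϕ sin δ + cos ϕ cos δ sin h₀ = 1.8971×0.88782×0.16392 + 0.46020×0.98647×0.94722 = 0.276088 + 0.430013 = 0.706101.
Q̄ = (S_0/π) × [bracket] = (717/π) × 0.706101 = 161.2 W/m².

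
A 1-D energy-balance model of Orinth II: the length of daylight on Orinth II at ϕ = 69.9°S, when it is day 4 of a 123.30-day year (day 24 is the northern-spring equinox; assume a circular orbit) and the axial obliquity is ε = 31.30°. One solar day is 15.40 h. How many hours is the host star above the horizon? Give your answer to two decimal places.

Solar longitude: L_s = 360° × (4 − 24)/123.30 = -58.394°, i.e. -58.394° + 360° = 301.606°.
sin δ = sin 31.30° × sin 301.606° = -0.44246, so δ = -26.261°.
Sunrise equation: cos h₀ = −tan ϕ · tan δ = -1.3482 ≤ −1, so the host star never sets (polar day) and h₀ = π.
Daylight = 2h₀/(2π) × 15.40 h = (3.1416/π) × 15.40 = 15.40 h.

15.40 h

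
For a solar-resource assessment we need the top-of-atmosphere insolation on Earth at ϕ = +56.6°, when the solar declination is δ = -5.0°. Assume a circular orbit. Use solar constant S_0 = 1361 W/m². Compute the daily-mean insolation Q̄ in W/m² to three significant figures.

Q̄ ≈ 190 W/m²

cos h₀ = −tan(+56.6°) tan(-5.000°) = 0.1327, h₀ = 1.4377 rad.
Bracket: h₀ sin ϕ sin δ + cos ϕ cos δ sin h₀ = 1.4377×0.83485×-0.08716 + 0.55048×0.99619×0.99116 = -0.104615 + 0.543535 = 0.438920.
Q̄ = (S_0/π) × [bracket] = (1361/π) × 0.438920 = 190.1 W/m².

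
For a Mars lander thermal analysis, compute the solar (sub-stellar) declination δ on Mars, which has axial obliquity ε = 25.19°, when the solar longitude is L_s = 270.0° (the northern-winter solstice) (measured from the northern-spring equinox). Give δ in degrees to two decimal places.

δ = -25.19°

sin δ = sin ε · sin L_s = sin 25.19° × sin 270.0° = -0.425621.
δ = arcsin(-0.425621) = -25.19°.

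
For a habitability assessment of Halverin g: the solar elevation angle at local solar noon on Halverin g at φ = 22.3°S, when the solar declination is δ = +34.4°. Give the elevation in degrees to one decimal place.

33.3°

At local noon the hour angle is zero, so the zenith angle equals |φ − δ| = |-22.3° − (+34.400°)| = 56.700°.
Elevation = 90° − 56.700° = 33.3°.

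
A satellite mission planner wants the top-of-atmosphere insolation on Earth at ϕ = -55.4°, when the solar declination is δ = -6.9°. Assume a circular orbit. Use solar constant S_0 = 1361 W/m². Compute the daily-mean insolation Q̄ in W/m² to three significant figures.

Q̄ ≈ 315 W/m²

cos h₀ = −tan(-55.4°) tan(-6.900°) = -0.1754, h₀ = 1.7471 rad.
Bracket: h₀ sin ϕ sin δ + cos ϕ cos δ sin h₀ = 1.7471×-0.82314×-0.12014 + 0.56784×0.99276×0.98449 = 0.172774 + 0.554985 = 0.727759.
Q̄ = (S_0/π) × [bracket] = (1361/π) × 0.727759 = 315.3 W/m².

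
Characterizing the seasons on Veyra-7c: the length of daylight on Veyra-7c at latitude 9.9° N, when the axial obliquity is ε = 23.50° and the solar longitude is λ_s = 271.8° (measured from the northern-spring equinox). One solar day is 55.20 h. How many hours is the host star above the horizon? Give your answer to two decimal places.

Solar declination: sin δ = sin ε · sin λ_s = sin 23.50° × sin 271.8° = -0.39855, so δ = -23.488°.
cos H₀ = −tan φ · tan δ = −tan(+9.9°) × tan(-23.488°) = 0.0758, so H₀ = 1.4949 rad = 85.65°.
Daylight = 2H₀/(2π) × 55.20 h = (1.4949/π) × 55.20 = 26.27 h.

26.27 h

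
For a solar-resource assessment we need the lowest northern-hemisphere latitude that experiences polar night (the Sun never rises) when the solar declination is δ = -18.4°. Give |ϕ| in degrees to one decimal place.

|ϕ| = 71.6°

Polar night requires cos h₀ = −tan ϕ tan δ ≥ 1, i.e. tan ϕ tan δ ≤ −1.
The boundary is |tan ϕ| · |tan δ| = 1, so |ϕ| = 90° − |δ| = 90° − 18.4° = 71.6° in the northern hemisphere.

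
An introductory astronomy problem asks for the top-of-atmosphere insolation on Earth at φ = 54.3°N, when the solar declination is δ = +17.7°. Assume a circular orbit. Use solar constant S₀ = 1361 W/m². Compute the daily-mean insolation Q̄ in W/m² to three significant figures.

cos H₀ = −tan(+54.3°) tan(+17.700°) = -0.4441, H₀ = 2.0310 rad.
Bracket: H₀ sin φ sin δ + cos φ cos δ sin H₀ = 2.0310×0.81208×0.30403 + 0.58354×0.95266×0.89596 = 0.501447 + 0.498078 = 0.999525.
Q̄ = (S₀/π) × [bracket] = (1361/π) × 0.999525 = 433.0 W/m².

Q̄ ≈ 433 W/m²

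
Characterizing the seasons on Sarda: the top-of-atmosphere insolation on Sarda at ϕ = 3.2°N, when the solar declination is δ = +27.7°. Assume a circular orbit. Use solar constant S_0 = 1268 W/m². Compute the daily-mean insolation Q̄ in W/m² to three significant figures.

Q̄ ≈ 373 W/m²

cos h₀ = −tan(+3.2°) tan(+27.700°) = -0.0294, h₀ = 1.6002 rad.
Bracket: h₀ sin ϕ sin δ + cos ϕ cos δ sin h₀ = 1.6002×0.05582×0.46484 + 0.99844×0.88539×0.99957 = 0.041521 + 0.883629 = 0.925150.
Q̄ = (S_0/π) × [bracket] = (1268/π) × 0.925150 = 373.4 W/m².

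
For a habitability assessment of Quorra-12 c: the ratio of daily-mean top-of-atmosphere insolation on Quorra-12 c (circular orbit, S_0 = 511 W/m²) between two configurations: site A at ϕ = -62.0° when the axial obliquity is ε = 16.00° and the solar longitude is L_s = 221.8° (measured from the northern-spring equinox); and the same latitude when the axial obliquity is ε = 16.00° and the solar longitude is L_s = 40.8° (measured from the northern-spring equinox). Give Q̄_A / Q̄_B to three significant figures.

Q̄_A / Q̄_B ≈ 3.11

— Configuration A (ϕ=-62.0°):
Solar declination: sin δ = sin ε · sin L_s = sin 16.00° × sin 221.8° = -0.18372, so δ = -10.587°.
cos h₀ = −tan(-62.0°) tan(-10.587°) = -0.3515, h₀ = 1.9300 rad.
Bracket: h₀ sin ϕ sin δ + cos ϕ cos δ sin h₀ = 1.9300×-0.88295×-0.18372 + 0.46947×0.98298×0.93618 = 0.313076 + 0.432028 = 0.745104.
Q̄ = (S_0/π) × [bracket] = (511/π) × 0.745104 = 121.20 W/m².
— Configuration B (ϕ=-62.0°):
Solar declination: sin δ = sin ε · sin L_s = sin 16.00° × sin 40.8° = 0.18011, so δ = +10.376°.
cos h₀ = −tan(-62.0°) tan(+10.376°) = 0.3444, h₀ = 1.2192 rad.
Bracket: h₀ sin ϕ sin δ + cos ϕ cos δ sin h₀ = 1.2192×-0.88295×0.18011 + 0.46947×0.98365×0.93884 = -0.193887 + 0.433551 = 0.239664.
Q̄ = (S_0/π) × [bracket] = (511/π) × 0.239664 = 38.983 W/m².
Ratio Q̄_A / Q̄_B = 121.20 / 38.983 = 3.109.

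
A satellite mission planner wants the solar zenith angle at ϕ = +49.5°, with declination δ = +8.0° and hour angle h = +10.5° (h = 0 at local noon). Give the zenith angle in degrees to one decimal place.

θ_z = 42.4°

cos θ_z = sin ϕ sin δ + cos ϕ cos δ cos h = 0.105828 + 0.632358 = 0.738186.
θ_z = arccos(0.738186) = 42.4°.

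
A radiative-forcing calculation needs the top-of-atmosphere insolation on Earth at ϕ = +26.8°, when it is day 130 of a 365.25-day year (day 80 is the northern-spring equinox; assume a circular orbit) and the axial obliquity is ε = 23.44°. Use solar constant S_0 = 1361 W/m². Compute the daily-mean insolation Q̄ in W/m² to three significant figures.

Q̄ ≈ 466 W/m²

Solar longitude: L_s = 360° × (130 − 80)/365.25 = 49.281°.
sin δ = sin 23.44° × sin 49.281° = 0.30149, so δ = +17.547°.
cos h₀ = −tan(+26.8°) tan(+17.547°) = -0.1597, h₀ = 1.7312 rad.
Bracket: h₀ sin ϕ sin δ + cos ϕ cos δ sin h₀ = 1.7312×0.45088×0.30149 + 0.89259×0.95347×0.98716 = 0.235332 + 0.840130 = 1.075462.
Q̄ = (S_0/π) × [bracket] = (1361/π) × 1.075462 = 465.9 W/m².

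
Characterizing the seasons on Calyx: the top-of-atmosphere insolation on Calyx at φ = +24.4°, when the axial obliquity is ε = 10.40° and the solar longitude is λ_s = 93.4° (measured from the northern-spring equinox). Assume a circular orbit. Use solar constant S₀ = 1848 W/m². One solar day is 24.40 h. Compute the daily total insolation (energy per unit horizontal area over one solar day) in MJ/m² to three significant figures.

52.5 MJ/m²

Solar declination: sin δ = sin ε · sin λ_s = sin 10.40° × sin 93.4° = 0.18020, so δ = +10.381°.
cos H₀ = −tan(+24.4°) tan(+10.381°) = -0.0831, H₀ = 1.6540 rad.
Bracket: H₀ sin φ sin δ + cos φ cos δ sin H₀ = 1.6540×0.41310×0.18020 + 0.91068×0.98363×0.99654 = 0.123125 + 0.892673 = 1.015798.
Q̄ = (S₀/π) × [bracket] = (1848/π) × 1.015798 = 597.53 W/m².
Daily total = Q̄ × 24.40 h × 3600 s/h = 597.53 × 24.40 × 3600 / 10⁶ = 52.49 MJ/m².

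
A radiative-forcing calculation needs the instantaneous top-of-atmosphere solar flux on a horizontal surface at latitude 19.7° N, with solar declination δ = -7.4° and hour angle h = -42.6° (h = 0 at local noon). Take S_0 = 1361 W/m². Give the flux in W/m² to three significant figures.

876 W/m²

cos θ_z = sin ϕ sin δ + cos ϕ cos δ cos h = -0.043416 + 0.687242 = 0.643826.
Flux = S_0 · cos θ_z = 1361 × 0.643826 = 876.2 W/m².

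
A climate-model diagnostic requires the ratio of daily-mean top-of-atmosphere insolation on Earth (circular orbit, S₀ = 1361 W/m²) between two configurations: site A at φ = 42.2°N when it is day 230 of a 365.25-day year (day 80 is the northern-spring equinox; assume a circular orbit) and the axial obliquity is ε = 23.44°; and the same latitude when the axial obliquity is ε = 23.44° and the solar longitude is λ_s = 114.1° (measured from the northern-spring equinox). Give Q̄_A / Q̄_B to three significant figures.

— Configuration A (φ=+42.2°):
Solar longitude: λ_s = 360° × (230 − 80)/365.25 = 147.844°.
sin δ = sin 23.44° × sin 147.844° = 0.21171, so δ = +12.223°.
cos H₀ = −tan(+42.2°) tan(+12.223°) = -0.1964, H₀ = 1.7685 rad.
Bracket: H₀ sin φ sin δ + cos φ cos δ sin H₀ = 1.7685×0.67172×0.21171 + 0.74080×0.97733×0.98052 = 0.251498 + 0.709902 = 0.961400.
Q̄ = (S₀/π) × [bracket] = (1361/π) × 0.961400 = 416.50 W/m².
— Configuration B (φ=+42.2°):
Solar declination: sin δ = sin ε · sin λ_s = sin 23.44° × sin 114.1° = 0.36311, so δ = +21.292°.
cos H₀ = −tan(+42.2°) tan(+21.292°) = -0.3534, H₀ = 1.9320 rad.
Bracket: H₀ sin φ sin δ + cos φ cos δ sin H₀ = 1.9320×0.67172×0.36311 + 0.74080×0.93174×0.93548 = 0.471231 + 0.645699 = 1.116930.
Q̄ = (S₀/π) × [bracket] = (1361/π) × 1.116930 = 483.88 W/m².
Ratio Q̄_A / Q̄_B = 416.50 / 483.88 = 0.8608.

Q̄_A / Q̄_B ≈ 0.861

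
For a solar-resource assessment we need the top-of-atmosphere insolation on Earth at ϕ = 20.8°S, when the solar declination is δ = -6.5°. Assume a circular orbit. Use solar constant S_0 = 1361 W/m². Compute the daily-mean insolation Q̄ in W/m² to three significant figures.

cos h₀ = −tan(-20.8°) tan(-6.500°) = -0.0433, h₀ = 1.6141 rad.
Bracket: h₀ sin ϕ sin δ + cos ϕ cos δ sin h₀ = 1.6141×-0.35511×-0.11320 + 0.93483×0.99357×0.99906 = 0.064884 + 0.927946 = 0.992830.
Q̄ = (S_0/π) × [bracket] = (1361/π) × 0.992830 = 430.1 W/m².

Q̄ ≈ 430 W/m²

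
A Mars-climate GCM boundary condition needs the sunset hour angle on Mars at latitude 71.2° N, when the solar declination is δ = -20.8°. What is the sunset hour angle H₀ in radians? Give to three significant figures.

cos H₀ = −tan φ · tan δ = 1.1158 ≥ 1, so the Sun never rises (polar night) and H₀ = 0.

H₀ = 0.00 rad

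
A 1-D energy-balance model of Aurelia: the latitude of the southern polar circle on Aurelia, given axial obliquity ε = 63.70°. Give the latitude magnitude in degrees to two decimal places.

The polar circle is the lowest latitude that experiences at least one full rotation of continuous darkness at the northern-summer solstice; it lies at |φ| = 90° − ε = 90° − 63.70° = 26.30°.

26.30°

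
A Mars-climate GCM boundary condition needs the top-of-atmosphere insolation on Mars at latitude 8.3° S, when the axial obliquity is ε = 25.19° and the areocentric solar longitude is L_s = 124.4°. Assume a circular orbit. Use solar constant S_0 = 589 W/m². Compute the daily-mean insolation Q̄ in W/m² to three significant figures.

Q̄ ≈ 159 W/m²

sin δ = sin 25.19° × sin 124.4° = 0.35119, so δ = +20.560°.
cos h₀ = −tan(-8.3°) tan(+20.560°) = 0.0547, h₀ = 1.5161 rad.
Bracket: h₀ sin ϕ sin δ + cos ϕ cos δ sin h₀ = 1.5161×-0.14436×0.35119 + 0.98953×0.93631×0.99850 = -0.076863 + 0.925117 = 0.848254.
Q̄ = (S_0/π) × [bracket] = (589/π) × 0.848254 = 159.0 W/m².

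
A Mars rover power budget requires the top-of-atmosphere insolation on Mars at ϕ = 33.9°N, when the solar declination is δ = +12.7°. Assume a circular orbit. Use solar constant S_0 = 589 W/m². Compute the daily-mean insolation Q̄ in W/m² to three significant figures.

cos h₀ = −tan(+33.9°) tan(+12.700°) = -0.1514, h₀ = 1.7228 rad.
Bracket: h₀ sin ϕ sin δ + cos ϕ cos δ sin h₀ = 1.7228×0.55775×0.21985 + 0.83001×0.97553×0.98847 = 0.211252 + 0.800364 = 1.011616.
Q̄ = (S_0/π) × [bracket] = (589/π) × 1.011616 = 189.7 W/m².

Q̄ ≈ 190 W/m²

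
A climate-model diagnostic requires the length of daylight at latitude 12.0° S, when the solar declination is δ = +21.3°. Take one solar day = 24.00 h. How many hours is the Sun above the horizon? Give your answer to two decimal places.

cos H₀ = −tan φ · tan δ = −tan(-12.0°) × tan(+21.300°) = 0.0829, so H₀ = 1.4878 rad = 85.25°.
Daylight = 2H₀/(2π) × 24.00 h = (1.4878/π) × 24.00 = 11.37 h.

11.37 h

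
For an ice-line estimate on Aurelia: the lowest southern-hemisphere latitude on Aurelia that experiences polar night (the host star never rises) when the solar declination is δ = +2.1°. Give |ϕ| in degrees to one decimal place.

|ϕ| = 87.9°

Polar night requires cos h₀ = −tan ϕ tan δ ≥ 1, i.e. tan ϕ tan δ ≤ −1.
The boundary is |tan ϕ| · |tan δ| = 1, so |ϕ| = 90° − |δ| = 90° − 2.1° = 87.9° in the southern hemisphere.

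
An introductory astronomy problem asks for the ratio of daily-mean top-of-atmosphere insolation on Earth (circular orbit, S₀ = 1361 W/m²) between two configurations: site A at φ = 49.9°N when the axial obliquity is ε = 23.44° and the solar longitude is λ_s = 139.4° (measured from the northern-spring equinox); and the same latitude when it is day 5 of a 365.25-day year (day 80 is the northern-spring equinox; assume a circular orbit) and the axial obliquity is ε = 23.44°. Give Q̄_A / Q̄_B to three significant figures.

— Configuration A (φ=+49.9°):
Solar declination: sin δ = sin ε · sin λ_s = sin 23.44° × sin 139.4° = 0.25887, so δ = +15.003°.
cos H₀ = −tan(+49.9°) tan(+15.003°) = -0.3183, H₀ = 1.8947 rad.
Bracket: H₀ sin φ sin δ + cos φ cos δ sin H₀ = 1.8947×0.76492×0.25887 + 0.64412×0.96591×0.94800 = 0.375179 + 0.589810 = 0.964989.
Q̄ = (S₀/π) × [bracket] = (1361/π) × 0.964989 = 418.05 W/m².
— Configuration B (φ=+49.9°):
Solar longitude: λ_s = 360° × (5 − 80)/365.25 = -73.922°, i.e. -73.922° + 360° = 286.078°.
sin δ = sin 23.44° × sin 286.078° = -0.38223, so δ = -22.472°.
cos H₀ = −tan(+49.9°) tan(-22.472°) = 0.4912, H₀ = 1.0573 rad.
Bracket: H₀ sin φ sin δ + cos φ cos δ sin H₀ = 1.0573×0.76492×-0.38223 + 0.64412×0.92407×0.87104 = -0.309128 + 0.518453 = 0.209325.
Q̄ = (S₀/π) × [bracket] = (1361/π) × 0.209325 = 90.684 W/m².
Ratio Q̄_A / Q̄_B = 418.05 / 90.684 = 4.610.

Q̄_A / Q̄_B ≈ 4.61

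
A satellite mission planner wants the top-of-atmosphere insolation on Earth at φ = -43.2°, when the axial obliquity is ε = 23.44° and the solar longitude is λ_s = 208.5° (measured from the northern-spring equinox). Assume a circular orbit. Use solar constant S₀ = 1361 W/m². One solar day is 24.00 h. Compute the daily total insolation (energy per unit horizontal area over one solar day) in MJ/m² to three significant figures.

34.9 MJ/m²

Solar declination: sin δ = sin ε · sin λ_s = sin 23.44° × sin 208.5° = -0.18981, so δ = -10.942°.
cos H₀ = −tan(-43.2°) tan(-10.942°) = -0.1815, H₀ = 1.7534 rad.
Bracket: H₀ sin φ sin δ + cos φ cos δ sin H₀ = 1.7534×-0.68455×-0.18981 + 0.72897×0.98182×0.98338 = 0.227827 + 0.703822 = 0.931649.
Q̄ = (S₀/π) × [bracket] = (1361/π) × 0.931649 = 403.61 W/m².
Daily total = Q̄ × 24.00 h × 3600 s/h = 403.61 × 24.00 × 3600 / 10⁶ = 34.87 MJ/m².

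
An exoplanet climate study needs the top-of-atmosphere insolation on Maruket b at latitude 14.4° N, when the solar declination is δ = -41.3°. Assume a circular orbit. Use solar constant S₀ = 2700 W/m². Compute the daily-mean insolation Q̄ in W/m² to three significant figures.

cos H₀ = −tan(+14.4°) tan(-41.300°) = 0.2256, H₀ = 1.3433 rad.
Bracket: H₀ sin φ sin δ + cos φ cos δ sin H₀ = 1.3433×0.24869×-0.66000 + 0.96858×0.75126×0.97423 = -0.220483 + 0.708904 = 0.488421.
Q̄ = (S₀/π) × [bracket] = (2700/π) × 0.488421 = 419.8 W/m².

Q̄ ≈ 420 W/m²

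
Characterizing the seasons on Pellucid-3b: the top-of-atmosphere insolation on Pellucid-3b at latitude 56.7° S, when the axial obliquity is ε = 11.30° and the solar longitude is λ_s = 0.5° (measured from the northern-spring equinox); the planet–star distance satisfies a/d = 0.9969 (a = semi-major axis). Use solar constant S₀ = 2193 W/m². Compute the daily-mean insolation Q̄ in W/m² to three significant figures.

Solar declination: sin δ = sin ε · sin λ_s = sin 11.30° × sin 0.5° = 0.00171, so δ = +0.098°.
cos H₀ = −tan(-56.7°) tan(+0.098°) = 0.0026, H₀ = 1.5682 rad.
Bracket: H₀ sin φ sin δ + cos φ cos δ sin H₀ = 1.5682×-0.83581×0.00171 + 0.54902×1.00000×1.00000 = -0.002241 + 0.549020 = 0.546779.
Inverse-square distance factor (a/d)² = 0.9969² = 0.993810.
Q̄ = (S₀/π) × 0.993810 × [bracket] = (2193/π) × 0.993810 × 0.546779 = 379.3 W/m².

Q̄ ≈ 379 W/m²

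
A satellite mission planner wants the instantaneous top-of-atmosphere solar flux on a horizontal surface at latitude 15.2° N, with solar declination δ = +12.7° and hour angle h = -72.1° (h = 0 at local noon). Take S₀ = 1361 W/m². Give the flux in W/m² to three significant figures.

472 W/m²

cos θ_z = sin φ sin δ + cos φ cos δ cos h = 0.057641 + 0.289348 = 0.346989.
Flux = S₀ · cos θ_z = 1361 × 0.346989 = 472.3 W/m².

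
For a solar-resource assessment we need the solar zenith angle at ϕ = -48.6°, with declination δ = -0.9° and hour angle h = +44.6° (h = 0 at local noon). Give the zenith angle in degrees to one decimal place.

cos θ_z = sin ϕ sin δ + cos ϕ cos δ cos h = 0.011782 + 0.470813 = 0.482595.
θ_z = arccos(0.482595) = 61.1°.

θ_z = 61.1°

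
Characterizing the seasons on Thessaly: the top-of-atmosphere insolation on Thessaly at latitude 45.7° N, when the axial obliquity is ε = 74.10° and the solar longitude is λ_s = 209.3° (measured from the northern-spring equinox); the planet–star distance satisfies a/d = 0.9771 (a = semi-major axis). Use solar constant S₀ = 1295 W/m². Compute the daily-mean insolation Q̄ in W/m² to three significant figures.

Solar declination: sin δ = sin ε · sin λ_s = sin 74.10° × sin 209.3° = -0.47066, so δ = -28.077°.
cos H₀ = −tan(+45.7°) tan(-28.077°) = 0.5466, H₀ = 0.9925 rad.
Bracket: H₀ sin φ sin δ + cos φ cos δ sin H₀ = 0.9925×0.71569×-0.47066 + 0.69842×0.88232×0.83737 = -0.334320 + 0.516012 = 0.181692.
Inverse-square distance factor (a/d)² = 0.9771² = 0.954724.
Q̄ = (S₀/π) × 0.954724 × [bracket] = (1295/π) × 0.954724 × 0.181692 = 71.50 W/m².

Q̄ ≈ 71.5 W/m²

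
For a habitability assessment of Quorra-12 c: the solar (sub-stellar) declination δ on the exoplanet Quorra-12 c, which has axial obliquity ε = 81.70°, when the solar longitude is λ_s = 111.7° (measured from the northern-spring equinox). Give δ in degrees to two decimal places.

sin δ = sin ε · sin λ_s = sin 81.70° × sin 111.7° = 0.919401.
δ = arcsin(0.919401) = +66.84°.

δ = +66.84°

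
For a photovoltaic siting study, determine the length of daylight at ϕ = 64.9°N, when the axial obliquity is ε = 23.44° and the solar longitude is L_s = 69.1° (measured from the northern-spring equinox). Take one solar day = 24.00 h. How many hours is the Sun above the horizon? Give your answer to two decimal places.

19.83 h

Solar declination: sin δ = sin ε · sin L_s = sin 23.44° × sin 69.1° = 0.37162, so δ = +21.815°.
cos h₀ = −tan ϕ · tan δ = −tan(+64.9°) × tan(+21.815°) = -0.8545, so h₀ = 2.5954 rad = 148.71°.
Daylight = 2h₀/(2π) × 24.00 h = (2.5954/π) × 24.00 = 19.83 h.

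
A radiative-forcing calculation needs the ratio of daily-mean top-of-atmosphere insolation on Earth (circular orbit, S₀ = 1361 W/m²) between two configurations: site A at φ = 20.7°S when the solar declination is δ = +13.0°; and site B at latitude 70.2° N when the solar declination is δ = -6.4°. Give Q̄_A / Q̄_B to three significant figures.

— Configuration A (φ=-20.7°):
cos H₀ = −tan(-20.7°) tan(+13.000°) = 0.0872, H₀ = 1.4834 rad.
Bracket: H₀ sin φ sin δ + cos φ cos δ sin H₀ = 1.4834×-0.35347×0.22495 + 0.93544×0.97437×0.99619 = -0.117950 + 0.907992 = 0.790042.
Q̄ = (S₀/π) × [bracket] = (1361/π) × 0.790042 = 342.26 W/m².
— Configuration B (φ=+70.2°):
cos H₀ = −tan(+70.2°) tan(-6.400°) = 0.3116, H₀ = 1.2540 rad.
Bracket: H₀ sin φ sin δ + cos φ cos δ sin H₀ = 1.2540×0.94088×-0.11147 + 0.33874×0.99377×0.95023 = -0.131519 + 0.319876 = 0.188357.
Q̄ = (S₀/π) × [bracket] = (1361/π) × 0.188357 = 81.600 W/m².
Ratio Q̄_A / Q̄_B = 342.26 / 81.600 = 4.194.

Q̄_A / Q̄_B ≈ 4.19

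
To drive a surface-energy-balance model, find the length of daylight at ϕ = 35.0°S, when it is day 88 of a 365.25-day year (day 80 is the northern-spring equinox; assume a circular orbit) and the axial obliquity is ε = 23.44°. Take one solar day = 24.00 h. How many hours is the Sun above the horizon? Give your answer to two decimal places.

Solar longitude: L_s = 360° × (88 − 80)/365.25 = 7.885°.
sin δ = sin 23.44° × sin 7.885° = 0.05457, so δ = +3.128°.
cos h₀ = −tan ϕ · tan δ = −tan(-35.0°) × tan(+3.128°) = 0.0383, so h₀ = 1.5325 rad = 87.81°.
Daylight = 2h₀/(2π) × 24.00 h = (1.5325/π) × 24.00 = 11.71 h.

11.71 h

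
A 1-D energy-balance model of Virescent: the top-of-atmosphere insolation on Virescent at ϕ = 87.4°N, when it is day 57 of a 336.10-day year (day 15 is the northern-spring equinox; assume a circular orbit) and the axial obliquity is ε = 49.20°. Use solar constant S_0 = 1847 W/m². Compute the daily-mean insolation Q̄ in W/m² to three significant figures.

Solar longitude: L_s = 360° × (57 − 15)/336.10 = 44.987°.
sin δ = sin 49.20° × sin 44.987° = 0.53515, so δ = +32.354°.
cos h₀ = −tan(+87.4°) tan(+32.354°) = -13.9507 ≤ −1 ⇒ polar day, h₀ = π.
Bracket: h₀ sin ϕ sin δ + cos ϕ cos δ sin h₀ = 3.1416×0.99897×0.53515 + 0.04536×0.84476×0.00000 = 1.679496 + 0.000000 = 1.679496.
Q̄ = (S_0/π) × [bracket] = (1847/π) × 1.679496 = 987.4 W/m².

Q̄ ≈ 987 W/m²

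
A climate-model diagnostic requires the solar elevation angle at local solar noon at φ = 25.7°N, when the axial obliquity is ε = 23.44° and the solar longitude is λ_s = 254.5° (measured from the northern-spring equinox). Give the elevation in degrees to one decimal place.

41.8°

Solar declination: sin δ = sin ε · sin λ_s = sin 23.44° × sin 254.5° = -0.38332, so δ = -22.540°.
At local noon the hour angle is zero, so the zenith angle equals |φ − δ| = |+25.7° − (-22.540°)| = 48.240°.
Elevation = 90° − 48.240° = 41.8°.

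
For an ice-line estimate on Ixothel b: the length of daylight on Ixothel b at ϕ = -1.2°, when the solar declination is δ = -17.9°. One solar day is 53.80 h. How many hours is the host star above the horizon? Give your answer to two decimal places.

cos h₀ = −tan ϕ · tan δ = −tan(-1.2°) × tan(-17.900°) = -0.0068, so h₀ = 1.5776 rad = 90.39°.
Daylight = 2h₀/(2π) × 53.80 h = (1.5776/π) × 53.80 = 27.02 h.

27.02 h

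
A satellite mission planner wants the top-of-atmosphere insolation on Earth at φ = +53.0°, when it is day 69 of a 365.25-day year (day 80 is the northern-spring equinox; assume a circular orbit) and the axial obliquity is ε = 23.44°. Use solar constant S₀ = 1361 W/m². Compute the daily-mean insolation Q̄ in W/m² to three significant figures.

Solar longitude: λ_s = 360° × (69 − 80)/365.25 = -10.842°, i.e. -10.842° + 360° = 349.158°.
sin δ = sin 23.44° × sin 349.158° = -0.07482, so δ = -4.291°.
cos H₀ = −tan(+53.0°) tan(-4.291°) = 0.0996, H₀ = 1.4711 rad.
Bracket: H₀ sin φ sin δ + cos φ cos δ sin H₀ = 1.4711×0.79864×-0.07482 + 0.60182×0.99720×0.99503 = -0.087904 + 0.597152 = 0.509248.
Q̄ = (S₀/π) × [bracket] = (1361/π) × 0.509248 = 220.6 W/m².

Q̄ ≈ 221 W/m²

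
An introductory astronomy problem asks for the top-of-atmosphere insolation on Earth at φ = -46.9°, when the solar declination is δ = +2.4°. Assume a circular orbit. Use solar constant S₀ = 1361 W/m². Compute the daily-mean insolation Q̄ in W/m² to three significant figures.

cos H₀ = −tan(-46.9°) tan(+2.400°) = 0.0448, H₀ = 1.5260 rad.
Bracket: H₀ sin φ sin δ + cos φ cos δ sin H₀ = 1.5260×-0.73016×0.04188 + 0.68327×0.99912×0.99900 = -0.046664 + 0.681986 = 0.635322.
Q̄ = (S₀/π) × [bracket] = (1361/π) × 0.635322 = 275.2 W/m².

Q̄ ≈ 275 W/m²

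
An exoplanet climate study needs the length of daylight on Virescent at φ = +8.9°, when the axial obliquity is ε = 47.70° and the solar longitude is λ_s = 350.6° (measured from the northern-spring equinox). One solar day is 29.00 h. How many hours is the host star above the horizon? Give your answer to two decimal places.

Solar declination: sin δ = sin ε · sin λ_s = sin 47.70° × sin 350.6° = -0.12080, so δ = -6.938°.
cos H₀ = −tan φ · tan δ = −tan(+8.9°) × tan(-6.938°) = 0.0191, so H₀ = 1.5517 rad = 88.91°.
Daylight = 2H₀/(2π) × 29.00 h = (1.5517/π) × 29.00 = 14.32 h.

14.32 h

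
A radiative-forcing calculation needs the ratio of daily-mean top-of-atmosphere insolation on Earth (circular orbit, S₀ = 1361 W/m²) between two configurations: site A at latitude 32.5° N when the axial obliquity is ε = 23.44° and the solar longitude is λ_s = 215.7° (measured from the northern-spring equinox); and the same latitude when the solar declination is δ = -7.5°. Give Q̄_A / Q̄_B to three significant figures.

— Configuration A (φ=+32.5°):
Solar declination: sin δ = sin ε · sin λ_s = sin 23.44° × sin 215.7° = -0.23213, so δ = -13.422°.
cos H₀ = −tan(+32.5°) tan(-13.422°) = 0.1520, H₀ = 1.4182 rad.
Bracket: H₀ sin φ sin δ + cos φ cos δ sin H₀ = 1.4182×0.53730×-0.23213 + 0.84339×0.97269×0.98838 = -0.176883 + 0.810824 = 0.633941.
Q̄ = (S₀/π) × [bracket] = (1361/π) × 0.633941 = 274.64 W/m².
— Configuration B (φ=+32.5°):
cos H₀ = −tan(+32.5°) tan(-7.500°) = 0.0839, H₀ = 1.4868 rad.
Bracket: H₀ sin φ sin δ + cos φ cos δ sin H₀ = 1.4868×0.53730×-0.13053 + 0.84339×0.99144×0.99648 = -0.104275 + 0.833227 = 0.728952.
Q̄ = (S₀/π) × [bracket] = (1361/π) × 0.728952 = 315.80 W/m².
Ratio Q̄_A / Q̄_B = 274.64 / 315.80 = 0.8697.

Q̄_A / Q̄_B ≈ 0.870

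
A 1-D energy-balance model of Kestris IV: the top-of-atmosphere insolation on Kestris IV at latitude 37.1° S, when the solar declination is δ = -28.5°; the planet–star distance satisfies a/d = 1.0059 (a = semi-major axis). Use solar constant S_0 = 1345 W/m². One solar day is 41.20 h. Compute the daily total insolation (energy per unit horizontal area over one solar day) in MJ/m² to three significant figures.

cos h₀ = −tan(-37.1°) tan(-28.500°) = -0.4106, h₀ = 1.9939 rad.
Bracket: h₀ sin ϕ sin δ + cos ϕ cos δ sin h₀ = 1.9939×-0.60321×-0.47716 + 0.79758×0.87882×0.91180 = 0.573900 + 0.639107 = 1.213007.
Inverse-square distance factor (a/d)² = 1.0059² = 1.011835.
Q̄ = (S_0/π) × 1.011835 × [bracket] = (1345/π) × 1.011835 × 1.213007 = 525.47 W/m².
Daily total = Q̄ × 41.20 h × 3600 s/h = 525.47 × 41.20 × 3600 / 10⁶ = 77.94 MJ/m².

77.9 MJ/m²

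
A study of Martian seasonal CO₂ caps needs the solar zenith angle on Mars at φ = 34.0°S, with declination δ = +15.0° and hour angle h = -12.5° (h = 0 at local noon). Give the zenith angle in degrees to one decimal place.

cos θ_z = sin φ sin δ + cos φ cos δ cos h = -0.144730 + 0.781807 = 0.637077.
θ_z = arccos(0.637077) = 50.4°.

θ_z = 50.4°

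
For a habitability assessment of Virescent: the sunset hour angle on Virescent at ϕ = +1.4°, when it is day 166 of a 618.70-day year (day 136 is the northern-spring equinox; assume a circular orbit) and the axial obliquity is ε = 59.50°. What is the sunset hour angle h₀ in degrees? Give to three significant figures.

Solar longitude: L_s = 360° × (166 − 136)/618.70 = 17.456°.
sin δ = sin 59.50° × sin 17.456° = 0.25847, so δ = +14.979°.
cos h₀ = −tan ϕ · tan δ = −tan(+1.4°) × tan(+14.979°) = -0.0065, so h₀ = 1.5773 rad = 90.37°.

h₀ = 90.4°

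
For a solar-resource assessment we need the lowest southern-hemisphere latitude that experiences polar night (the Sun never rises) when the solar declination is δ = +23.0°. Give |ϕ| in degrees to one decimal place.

Polar night requires cos h₀ = −tan ϕ tan δ ≥ 1, i.e. tan ϕ tan δ ≤ −1.
The boundary is |tan ϕ| · |tan δ| = 1, so |ϕ| = 90° − |δ| = 90° − 23.0° = 67.0° in the southern hemisphere.

|ϕ| = 67.0°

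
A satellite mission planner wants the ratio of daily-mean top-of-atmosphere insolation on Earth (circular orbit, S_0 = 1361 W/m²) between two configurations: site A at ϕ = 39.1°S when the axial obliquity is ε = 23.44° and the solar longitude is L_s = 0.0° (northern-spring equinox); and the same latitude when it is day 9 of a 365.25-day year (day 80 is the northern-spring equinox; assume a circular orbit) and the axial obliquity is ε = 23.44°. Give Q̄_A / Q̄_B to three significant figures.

— Configuration A (ϕ=-39.1°):
Solar declination: sin δ = sin ε · sin L_s = sin 23.44° × sin 0.0° = 0.00000, so δ = +0.000°.
cos h₀ = −tan(-39.1°) tan(+0.000°) = 0.0000, h₀ = 1.5708 rad.
Bracket: h₀ sin ϕ sin δ + cos ϕ cos δ sin h₀ = 1.5708×-0.63068×0.00000 + 0.77605×1.00000×1.00000 = -0.000000 + 0.776050 = 0.776050.
Q̄ = (S_0/π) × [bracket] = (1361/π) × 0.776050 = 336.20 W/m².
— Configuration B (ϕ=-39.1°):
Solar longitude: L_s = 360° × (9 − 80)/365.25 = -69.979°, i.e. -69.979° + 360° = 290.021°.
sin δ = sin 23.44° × sin 290.021° = -0.37375, so δ = -21.947°.
cos h₀ = −tan(-39.1°) tan(-21.947°) = -0.3275, h₀ = 1.9044 rad.
Bracket: h₀ sin ϕ sin δ + cos ϕ cos δ sin h₀ = 1.9044×-0.63068×-0.37375 + 0.77605×0.92753×0.94486 = 0.448899 + 0.680119 = 1.129018.
Q̄ = (S_0/π) × [bracket] = (1361/π) × 1.129018 = 489.11 W/m².
Ratio Q̄_A / Q̄_B = 336.20 / 489.11 = 0.6874.

Q̄_A / Q̄_B ≈ 0.687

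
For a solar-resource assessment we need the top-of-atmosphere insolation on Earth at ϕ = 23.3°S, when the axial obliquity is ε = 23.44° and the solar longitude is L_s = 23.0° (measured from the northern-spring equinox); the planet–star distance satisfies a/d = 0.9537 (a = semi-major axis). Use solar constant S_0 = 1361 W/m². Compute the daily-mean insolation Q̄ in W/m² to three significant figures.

Solar declination: sin δ = sin ε · sin L_s = sin 23.44° × sin 23.0° = 0.15543, so δ = +8.942°.
cos h₀ = −tan(-23.3°) tan(+8.942°) = 0.0678, h₀ = 1.5030 rad.
Bracket: h₀ sin ϕ sin δ + cos ϕ cos δ sin h₀ = 1.5030×-0.39555×0.15543 + 0.91845×0.98785×0.99770 = -0.092405 + 0.905204 = 0.812799.
Inverse-square distance factor (a/d)² = 0.9537² = 0.909544.
Q̄ = (S_0/π) × 0.909544 × [bracket] = (1361/π) × 0.909544 × 0.812799 = 320.3 W/m².

Q̄ ≈ 320 W/m²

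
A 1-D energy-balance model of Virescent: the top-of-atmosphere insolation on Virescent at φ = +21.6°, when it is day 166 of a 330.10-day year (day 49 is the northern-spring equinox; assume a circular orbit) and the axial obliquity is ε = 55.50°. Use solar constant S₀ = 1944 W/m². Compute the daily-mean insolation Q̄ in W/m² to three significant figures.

Solar longitude: λ_s = 360° × (166 − 49)/330.10 = 127.598°.
sin δ = sin 55.50° × sin 127.598° = 0.65297, so δ = +40.766°.
cos H₀ = −tan(+21.6°) tan(+40.766°) = -0.3413, H₀ = 1.9191 rad.
Bracket: H₀ sin φ sin δ + cos φ cos δ sin H₀ = 1.9191×0.36812×0.65297 + 0.92978×0.75739×0.93994 = 0.461297 + 0.661911 = 1.123208.
Q̄ = (S₀/π) × [bracket] = (1944/π) × 1.123208 = 695.0 W/m².

Q̄ ≈ 695 W/m²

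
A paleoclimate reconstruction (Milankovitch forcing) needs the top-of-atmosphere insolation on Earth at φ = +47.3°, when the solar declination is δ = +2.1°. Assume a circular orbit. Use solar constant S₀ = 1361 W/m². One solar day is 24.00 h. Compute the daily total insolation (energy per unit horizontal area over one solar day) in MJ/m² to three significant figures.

cos H₀ = −tan(+47.3°) tan(+2.100°) = -0.0397, H₀ = 1.6105 rad.
Bracket: H₀ sin φ sin δ + cos φ cos δ sin H₀ = 1.6105×0.73491×0.03664 + 0.67816×0.99933×0.99921 = 0.043366 + 0.677170 = 0.720536.
Q̄ = (S₀/π) × [bracket] = (1361/π) × 0.720536 = 312.15 W/m².
Daily total = Q̄ × 24.00 h × 3600 s/h = 312.15 × 24.00 × 3600 / 10⁶ = 26.97 MJ/m².

27.0 MJ/m²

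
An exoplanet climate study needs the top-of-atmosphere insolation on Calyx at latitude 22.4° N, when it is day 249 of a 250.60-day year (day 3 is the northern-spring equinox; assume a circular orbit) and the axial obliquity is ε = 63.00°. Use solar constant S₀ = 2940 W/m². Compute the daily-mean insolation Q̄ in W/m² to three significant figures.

Solar longitude: λ_s = 360° × (249 − 3)/250.60 = 353.392°.
sin δ = sin 63.00° × sin 353.392° = -0.10254, so δ = -5.885°.
cos H₀ = −tan(+22.4°) tan(-5.885°) = 0.0425, H₀ = 1.5283 rad.
Bracket: H₀ sin φ sin δ + cos φ cos δ sin H₀ = 1.5283×0.38107×-0.10254 + 0.92455×0.99473×0.99910 = -0.059718 + 0.918850 = 0.859132.
Q̄ = (S₀/π) × [bracket] = (2940/π) × 0.859132 = 804.0 W/m².

Q̄ ≈ 804 W/m²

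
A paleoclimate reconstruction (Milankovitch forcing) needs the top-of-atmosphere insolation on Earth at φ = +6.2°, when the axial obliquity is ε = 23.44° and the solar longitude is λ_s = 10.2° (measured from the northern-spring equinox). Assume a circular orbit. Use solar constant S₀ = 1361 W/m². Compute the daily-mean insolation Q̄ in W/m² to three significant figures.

Q̄ ≈ 435 W/m²

Solar declination: sin δ = sin ε · sin λ_s = sin 23.44° × sin 10.2° = 0.07044, so δ = +4.039°.
cos H₀ = −tan(+6.2°) tan(+4.039°) = -0.0077, H₀ = 1.5785 rad.
Bracket: H₀ sin φ sin δ + cos φ cos δ sin H₀ = 1.5785×0.10800×0.07044 + 0.99415×0.99752×0.99997 = 0.012008 + 0.991655 = 1.003663.
Q̄ = (S₀/π) × [bracket] = (1361/π) × 1.003663 = 434.8 W/m².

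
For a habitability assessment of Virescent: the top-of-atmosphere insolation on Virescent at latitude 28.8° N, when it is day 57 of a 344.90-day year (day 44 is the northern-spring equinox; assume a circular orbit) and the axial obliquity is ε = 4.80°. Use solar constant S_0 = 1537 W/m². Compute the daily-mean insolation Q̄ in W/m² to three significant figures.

Solar longitude: L_s = 360° × (57 − 44)/344.90 = 13.569°.
sin δ = sin 4.80° × sin 13.569° = 0.01963, so δ = +1.125°.
cos h₀ = −tan(+28.8°) tan(+1.125°) = -0.0108, h₀ = 1.5816 rad.
Bracket: h₀ sin ϕ sin δ + cos ϕ cos δ sin h₀ = 1.5816×0.48175×0.01963 + 0.87631×0.99981×0.99994 = 0.014957 + 0.876091 = 0.891048.
Q̄ = (S_0/π) × [bracket] = (1537/π) × 0.891048 = 435.9 W/m².

Q̄ ≈ 436 W/m²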